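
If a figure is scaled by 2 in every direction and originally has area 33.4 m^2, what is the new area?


Linear scale factor k = 2
Original area = 33.4 m^2
Rule: under a linear scaling by k, areas scale by k^2.
k^2 = 2^2 = 4
New area = 33.4 * 4
New area = 133.6
133.6 m^2


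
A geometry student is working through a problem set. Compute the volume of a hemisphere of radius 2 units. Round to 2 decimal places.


Shape: hemisphere (half of a sphere)
Radius r = 2 units
Formula: V = (1/2) * (4/3) * pi * r^3 = (2/3) * pi * r^3
r^3 = 8
(2/3) * 8 = 5.333333
V = 5.333333 * pi
V = 16.76
16.76 units^3


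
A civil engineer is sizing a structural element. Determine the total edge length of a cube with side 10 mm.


Shape: cube
Side s = 10 mm
A cube has 12 edges, all equal.
Formula: total edge length = 12 * s
Total = 12 * 10
Total = 120
120 mm


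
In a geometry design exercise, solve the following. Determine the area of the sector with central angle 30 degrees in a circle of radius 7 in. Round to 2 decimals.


Shape: circular sector
Radius r = 7 in, Angle = 30 degrees
Formula: A = (angle/360) * pi * r^2
r^2 = 49
Fraction of circle = 30/360
A = (30/360) * pi * 49
A = 4.083333 * pi
A = 12.83
12.83 in^2


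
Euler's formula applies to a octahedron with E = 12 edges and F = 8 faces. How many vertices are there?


Polyhedron: octahedron
Euler's formula for convex polyhedra: V - E + F = 2
Given: E = 12 edges and F = 8 faces
Solve for V:
V = 2 + E - F = 2 + 12 - 8 = 6
6 vertices


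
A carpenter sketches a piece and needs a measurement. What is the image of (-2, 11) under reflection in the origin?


Transformation: reflection
Original point: (-2, 11)
Rule for reflection through the origin: (x, y) -> (-x, -y)
Apply: (-2, 11) -> (2, -11)
(2, -11)


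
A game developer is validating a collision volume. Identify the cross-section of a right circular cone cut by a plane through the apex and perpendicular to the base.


Solid: right circular cone
Cutting plane: through the apex and perpendicular to the base
Visualize the intersection of the plane with the solid's surface.
The boundary of the cut region is a isosceles triangle.
isosceles triangle


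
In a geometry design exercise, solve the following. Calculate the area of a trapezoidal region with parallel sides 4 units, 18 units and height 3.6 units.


Shape: trapezoid
Parallel sides a = 4 units, b = 18 units; Height h = 3.6 units
Formula: A = (a + b) * h / 2
a + b = 4 + 18 = 22
A = 22 * 3.6 / 2
A = 79.2 / 2
A = 39.6
39.6 units^2


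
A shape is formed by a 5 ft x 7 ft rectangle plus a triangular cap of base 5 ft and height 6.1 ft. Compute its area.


Composite shape: rectangle + triangle
Rectangle area = 5 * 7 = 35
Triangle area = 0.5 * 5 * 6.1 = 15.25
Total = 35 + 15.25
Total = 50.25
50.25 ft^2


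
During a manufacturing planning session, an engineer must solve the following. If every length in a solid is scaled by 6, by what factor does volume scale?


Linear scale factor k = 6
Rule: under a linear scaling by k, volumes scale by k^3.
k^3 = 6 * 6 * 6
k^3 = 36 * 6
k^3 = 216
Volume scales by a factor of 216.
216 (dimensionless)


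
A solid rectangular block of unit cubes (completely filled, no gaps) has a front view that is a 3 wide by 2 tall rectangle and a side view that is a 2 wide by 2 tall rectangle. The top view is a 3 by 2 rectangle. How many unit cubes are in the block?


Orthographic views of a solid rectangular block:
Front view 3 x 2 -> length = 3, height = 2
Side view 2 x 2 -> width = 2, height = 2 (consistent)
Top view 3 x 2 -> confirms length = 3, width = 2
The block is 3 x 2 x 2.
Total unit cubes = 3 * 2 * 2 = 12
12 unit cubes


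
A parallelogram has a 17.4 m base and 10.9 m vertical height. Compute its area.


Shape: parallelogram
Base b = 17.4 m, Height h = 10.9 m
Formula: A = b * h
A = 17.4 * 10.9
A = 189.66
189.66 m^2


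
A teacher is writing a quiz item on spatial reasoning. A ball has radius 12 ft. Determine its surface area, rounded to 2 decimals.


Shape: sphere
Radius r = 12 ft
Formula: SA = 4 * pi * r^2
r^2 = 144
SA = 4 * pi * 144
SA = 576 * pi
SA = 1809.56
1809.56 ft^2


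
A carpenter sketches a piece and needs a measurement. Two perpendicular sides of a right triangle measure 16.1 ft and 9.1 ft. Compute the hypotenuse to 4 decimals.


Shape: right triangle
Legs a = 16.1 ft, b = 9.1 ft
Formula: c = sqrt(a^2 + b^2)
a^2 = 259.21, b^2 = 82.81
a^2 + b^2 = 342.02
c = sqrt(342.02)
c = 18.4938
18.4938 ft


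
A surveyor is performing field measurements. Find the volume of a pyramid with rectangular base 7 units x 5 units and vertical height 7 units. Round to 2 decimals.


Shape: rectangular pyramid
Base: 7 units x 5 units, Height h = 7 units
Formula: V = (1/3) * base_area * h
base_area = 7 * 5 = 35
base_area * h = 35 * 7 = 245
V = 245 / 3
V = 81.67
81.67 units^3


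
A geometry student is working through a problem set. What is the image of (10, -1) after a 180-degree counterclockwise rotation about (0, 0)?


Transformation: rotation about the origin
Original point: (10, -1)
Rule for 180 deg: (x, y) -> (-x, -y)
Apply: (10, -1) -> (-10, 1)
(-10, 1)


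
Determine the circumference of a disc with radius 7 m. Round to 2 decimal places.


Shape: circle
Radius r = 7 m
Formula: C = 2 * pi * r
C = 2 * pi * 7
C = 14 * pi
C = 43.98
43.98 m


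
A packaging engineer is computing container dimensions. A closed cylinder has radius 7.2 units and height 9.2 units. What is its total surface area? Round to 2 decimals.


Shape: closed cylinder
Radius r = 7.2 units, Height h = 9.2 units
Formula: SA = 2*pi*r^2 + 2*pi*r*h = 2*pi*r*(r + h)
r + h = 16.4
2 * r * (r + h) = 2 * 7.2 * 16.4 = 236.16
SA = 236.16 * pi
SA = 741.92
741.92 units^2


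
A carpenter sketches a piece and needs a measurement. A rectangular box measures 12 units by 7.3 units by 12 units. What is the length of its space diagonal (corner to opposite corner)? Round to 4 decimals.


Shape: rectangular box (space diagonal)
l = 12 units, w = 7.3 units, h = 12 units
Visualize: the diagonal of the base, then a right triangle with that diagonal and the height.
Formula: d = sqrt(l^2 + w^2 + h^2)
l^2 + w^2 + h^2 = 144 + 53.29 + 144 = 341.29
d = sqrt(341.29)
d = 18.474
18.474 units


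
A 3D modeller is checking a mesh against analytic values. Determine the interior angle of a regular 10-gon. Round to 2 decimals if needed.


Shape: regular decagon (10 sides)
Formula: interior angle = (n - 2) * 180 / n
(n - 2) = 8
(n - 2) * 180 = 1440
angle = 1440 / 10
angle = 144
144 degrees


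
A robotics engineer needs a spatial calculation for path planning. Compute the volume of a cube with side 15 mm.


Shape: cube
Side s = 15 mm
Formula: V = s^3
V = 15 * 15 * 15
V = 225 * 15
V = 3375
3375 mm^3


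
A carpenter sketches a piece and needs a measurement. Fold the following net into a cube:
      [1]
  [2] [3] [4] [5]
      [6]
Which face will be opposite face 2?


Net: cross layout. Take square 3 as the base (bottom).
Fold the four squares in the horizontal row up around 3: 2 -> left, 4 -> right, 5 wraps to the top.
Fold 1 and 6 up from 3: 1 -> back, 6 -> front.
Opposite pairs are therefore: (1, 6), (2, 4), (3, 5).
Face 2 is opposite face 4.
face 4


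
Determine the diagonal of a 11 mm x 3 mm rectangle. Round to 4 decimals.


Shape: rectangle (diagonal via Pythagoras)
Sides: 11 mm and 3 mm
Formula: d = sqrt(l^2 + w^2)
l^2 = 121, w^2 = 9
l^2 + w^2 = 130
d = sqrt(130)
d = 11.4018
11.4018 mm


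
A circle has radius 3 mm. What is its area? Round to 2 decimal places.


Shape: circle
Radius r = 3 mm
Formula: A = pi * r^2
r^2 = 3^2 = 9
A = pi * 9
A = 28.27
28.27 mm^2


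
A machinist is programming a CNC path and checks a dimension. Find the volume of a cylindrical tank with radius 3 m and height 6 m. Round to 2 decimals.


Shape: cylinder
Radius r = 3 m, Height h = 6 m
Formula: V = pi * r^2 * h
r^2 = 9
V = pi * 9 * 6
V = 54 * pi
V = 169.65
169.65 m^3


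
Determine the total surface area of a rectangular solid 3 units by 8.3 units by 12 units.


Shape: rectangular prism
l = 3 units, w = 8.3 units, h = 12 units
Formula: SA = 2(lw + lh + wh)
lw = 24.9, lh = 36, wh = 99.6
lw + lh + wh = 160.5
SA = 2 * 160.5
SA = 321
321 units^2


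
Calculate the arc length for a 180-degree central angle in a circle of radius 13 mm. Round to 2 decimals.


Shape: circular arc
Radius r = 13 mm, Angle = 180 degrees
Formula: L = (angle/360) * 2 * pi * r
2 * pi * r = 26 * pi
L = (180/360) * 26 * pi
L = 13 * pi
L = 40.84
40.84 mm


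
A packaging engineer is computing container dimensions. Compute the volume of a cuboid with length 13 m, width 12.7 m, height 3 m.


Shape: rectangular prism
l = 13 m, w = 12.7 m, h = 3 m
Formula: V = l * w * h
V = 13 * 12.7 * 3
V = 165.1 * 3
V = 495.3
495.3 m^3


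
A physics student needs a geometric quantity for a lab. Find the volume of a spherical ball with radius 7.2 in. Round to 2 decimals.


Shape: sphere
Radius r = 7.2 in
Formula: V = (4/3) * pi * r^3
r^3 = 373.248
(4/3) * 373.248 = 497.664
V = 497.664 * pi
V = 1563.46
1563.46 in^3


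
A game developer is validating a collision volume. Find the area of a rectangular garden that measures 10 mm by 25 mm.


Shape: rectangle
Length l = 10 mm, Width w = 25 mm
Formula: A = l * w
A = 10 * 25
A = 250
250 mm^2


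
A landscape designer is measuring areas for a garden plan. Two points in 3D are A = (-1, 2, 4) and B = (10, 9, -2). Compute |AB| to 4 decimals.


3D distance between two points
P1 = (-1, 2, 4), P2 = (10, 9, -2)
Formula: d = sqrt((x2-x1)^2 + (y2-y1)^2 + (z2-z1)^2)
dx = 10 - -1 = 11
dy = 9 - 2 = 7
dz = -2 - 4 = -6
dx^2 + dy^2 + dz^2 = 121 + 49 + 36 = 206
d = sqrt(206)
d = 14.3527
14.3527 units


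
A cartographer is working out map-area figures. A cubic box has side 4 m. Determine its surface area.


Shape: cube
Side s = 4 m
A cube has 6 square faces.
Formula: SA = 6 * s^2
s^2 = 16
SA = 6 * 16
SA = 96
96 m^2


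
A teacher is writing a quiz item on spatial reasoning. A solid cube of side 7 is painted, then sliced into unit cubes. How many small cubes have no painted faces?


Large cube: 7 x 7 x 7, cut into unit cubes.
n = 7, so n - 2 = 5
Unpainted cubes form the interior (n - 2)^3 block.
(n - 2)^3 = 5^3 = 125
125 unit cubes


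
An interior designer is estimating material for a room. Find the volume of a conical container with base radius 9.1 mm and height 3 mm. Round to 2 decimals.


Shape: cone
Radius r = 9.1 mm, Height h = 3 mm
Formula: V = (1/3) * pi * r^2 * h
r^2 = 82.81
pi * r^2 * h = pi * 82.81 * 3 = 248.43 * pi
V = 248.43 * pi / 3
V = 260.16
260.16 mm^3


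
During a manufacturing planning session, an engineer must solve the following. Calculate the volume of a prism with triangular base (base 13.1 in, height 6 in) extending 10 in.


Shape: triangular prism
Triangle base = 13.1 in, triangle height = 6 in, prism length L = 10 in
Formula: V = (1/2 * b * h_tri) * L
Cross-section area = 0.5 * 13.1 * 6 = 39.3
V = 39.3 * 10
V = 393
393 in^3


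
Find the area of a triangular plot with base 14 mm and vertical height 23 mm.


Shape: triangle
Base b = 14 mm, Height h = 23 mm
Formula: A = (1/2) * b * h
A = 0.5 * 14 * 23
A = 0.5 * 322
A = 161
161 mm^2


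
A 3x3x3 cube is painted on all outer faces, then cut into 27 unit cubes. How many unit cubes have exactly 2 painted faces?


Large cube: 3 x 3 x 3, cut into unit cubes.
n = 3, so n - 2 = 1
Cubes with 2 painted faces lie along the edges, excluding corners.
A cube has 12 edges; each contributes (n - 2) = 1 such cubes.
Count = 12 * 1 = 12
12 unit cubes


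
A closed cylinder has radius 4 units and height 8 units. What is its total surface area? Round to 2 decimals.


Shape: closed cylinder
Radius r = 4 units, Height h = 8 units
Formula: SA = 2*pi*r^2 + 2*pi*r*h = 2*pi*r*(r + h)
r + h = 12
2 * r * (r + h) = 2 * 4 * 12 = 96
SA = 96 * pi
SA = 301.59
301.59 units^2


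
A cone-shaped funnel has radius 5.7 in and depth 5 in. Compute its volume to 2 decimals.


Shape: cone
Radius r = 5.7 in, Height h = 5 in
Formula: V = (1/3) * pi * r^2 * h
r^2 = 32.49
pi * r^2 * h = pi * 32.49 * 5 = 162.45 * pi
V = 162.45 * pi / 3
V = 170.12
170.12 in^3


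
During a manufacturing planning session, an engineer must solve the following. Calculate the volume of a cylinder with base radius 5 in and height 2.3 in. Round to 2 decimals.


Shape: cylinder
Radius r = 5 in, Height h = 2.3 in
Formula: V = pi * r^2 * h
r^2 = 25
V = pi * 25 * 2.3
V = 57.5 * pi
V = 180.64
180.64 in^3


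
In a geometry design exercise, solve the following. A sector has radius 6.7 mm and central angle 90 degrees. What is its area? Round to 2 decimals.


Shape: circular sector
Radius r = 6.7 mm, Angle = 90 degrees
Formula: A = (angle/360) * pi * r^2
r^2 = 44.89
Fraction of circle = 90/360
A = (90/360) * pi * 44.89
A = 11.2225 * pi
A = 35.26
35.26 mm^2


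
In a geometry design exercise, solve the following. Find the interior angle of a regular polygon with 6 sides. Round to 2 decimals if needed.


Shape: regular hexagon (6 sides)
Formula: interior angle = (n - 2) * 180 / n
(n - 2) = 4
(n - 2) * 180 = 720
angle = 720 / 6
angle = 120
120 degrees


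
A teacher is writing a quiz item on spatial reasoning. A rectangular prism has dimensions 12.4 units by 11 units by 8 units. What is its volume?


Shape: rectangular prism
l = 12.4 units, w = 11 units, h = 8 units
Formula: V = l * w * h
V = 12.4 * 11 * 8
V = 136.4 * 8
V = 1091.2
1091.2 units^3


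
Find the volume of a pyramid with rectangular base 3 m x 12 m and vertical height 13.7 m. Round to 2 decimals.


Shape: rectangular pyramid
Base: 3 m x 12 m, Height h = 13.7 m
Formula: V = (1/3) * base_area * h
base_area = 3 * 12 = 36
base_area * h = 36 * 13.7 = 493.2
V = 493.2 / 3
V = 164.4
164.4 m^3


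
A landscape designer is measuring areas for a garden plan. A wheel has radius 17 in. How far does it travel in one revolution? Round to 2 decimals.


Shape: circle
Radius r = 17 in
Formula: C = 2 * pi * r
C = 2 * pi * 17
C = 34 * pi
C = 106.81
106.81 in


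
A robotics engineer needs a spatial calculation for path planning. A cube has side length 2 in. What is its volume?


Shape: cube
Side s = 2 in
Formula: V = s^3
V = 2 * 2 * 2
V = 4 * 2
V = 8
8 in^3


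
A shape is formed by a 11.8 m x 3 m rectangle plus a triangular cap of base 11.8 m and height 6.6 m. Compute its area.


Composite shape: rectangle + triangle
Rectangle area = 11.8 * 3 = 35.4
Triangle area = 0.5 * 11.8 * 6.6 = 38.94
Total = 35.4 + 38.94
Total = 74.34
74.34 m^2


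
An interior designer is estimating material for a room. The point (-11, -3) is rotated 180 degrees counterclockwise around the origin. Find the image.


Transformation: rotation about the origin
Original point: (-11, -3)
Rule for 180 deg: (x, y) -> (-x, -y)
Apply: (-11, -3) -> (11, 3)
(11, 3)


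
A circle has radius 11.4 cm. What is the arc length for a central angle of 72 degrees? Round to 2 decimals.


Shape: circular arc
Radius r = 11.4 cm, Angle = 72 degrees
Formula: L = (angle/360) * 2 * pi * r
2 * pi * r = 22.8 * pi
L = (72/360) * 22.8 * pi
L = 4.56 * pi
L = 14.33
14.33 cm


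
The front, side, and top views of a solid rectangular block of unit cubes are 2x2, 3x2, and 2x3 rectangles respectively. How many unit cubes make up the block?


Orthographic views of a solid rectangular block:
Front view 2 x 2 -> length = 2, height = 2
Side view 3 x 2 -> width = 3, height = 2 (consistent)
Top view 2 x 3 -> confirms length = 2, width = 3
The block is 2 x 3 x 2.
Total unit cubes = 2 * 3 * 2 = 12
12 unit cubes


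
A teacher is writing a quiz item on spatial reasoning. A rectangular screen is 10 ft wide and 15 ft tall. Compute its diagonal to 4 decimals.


Shape: rectangle (diagonal via Pythagoras)
Sides: 10 ft and 15 ft
Formula: d = sqrt(l^2 + w^2)
l^2 = 100, w^2 = 225
l^2 + w^2 = 325
d = sqrt(325)
d = 18.0278
18.0278 ft


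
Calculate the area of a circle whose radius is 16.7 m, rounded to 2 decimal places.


Shape: circle
Radius r = 16.7 m
Formula: A = pi * r^2
r^2 = 16.7^2 = 278.89
A = pi * 278.89
A = 876.16
876.16 m^2


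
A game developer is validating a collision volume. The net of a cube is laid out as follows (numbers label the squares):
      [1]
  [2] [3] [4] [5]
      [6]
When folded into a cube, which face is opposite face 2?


Net: cross layout. Take square 3 as the base (bottom).
Fold the four squares in the horizontal row up around 3: 2 -> left, 4 -> right, 5 wraps to the top.
Fold 1 and 6 up from 3: 1 -> back, 6 -> front.
Opposite pairs are therefore: (1, 6), (2, 4), (3, 5).
Face 2 is opposite face 4.
face 4


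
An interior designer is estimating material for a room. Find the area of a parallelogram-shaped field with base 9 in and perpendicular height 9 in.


Shape: parallelogram
Base b = 9 in, Height h = 9 in
Formula: A = b * h
A = 9 * 9
A = 81
81 in^2


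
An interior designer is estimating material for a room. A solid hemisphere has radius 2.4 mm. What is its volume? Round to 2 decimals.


Shape: hemisphere (half of a sphere)
Radius r = 2.4 mm
Formula: V = (1/2) * (4/3) * pi * r^3 = (2/3) * pi * r^3
r^3 = 13.824
(2/3) * 13.824 = 9.216
V = 9.216 * pi
V = 28.95
28.95 mm^3


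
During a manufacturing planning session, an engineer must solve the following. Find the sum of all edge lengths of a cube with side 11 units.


Shape: cube
Side s = 11 units
A cube has 12 edges, all equal.
Formula: total edge length = 12 * s
Total = 12 * 11
Total = 132
132 units


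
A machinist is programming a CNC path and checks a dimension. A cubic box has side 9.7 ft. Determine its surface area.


Shape: cube
Side s = 9.7 ft
A cube has 6 square faces.
Formula: SA = 6 * s^2
s^2 = 94.09
SA = 6 * 94.09
SA = 564.54
564.54 ft^2


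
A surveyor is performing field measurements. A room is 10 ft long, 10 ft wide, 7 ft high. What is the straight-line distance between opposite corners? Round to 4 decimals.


Shape: rectangular box (space diagonal)
l = 10 ft, w = 10 ft, h = 7 ft
Visualize: the diagonal of the base, then a right triangle with that diagonal and the height.
Formula: d = sqrt(l^2 + w^2 + h^2)
l^2 + w^2 + h^2 = 100 + 100 + 49 = 249
d = sqrt(249)
d = 15.7797
15.7797 ft


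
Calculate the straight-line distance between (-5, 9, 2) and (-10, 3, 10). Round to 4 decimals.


3D distance between two points
P1 = (-5, 9, 2), P2 = (-10, 3, 10)
Formula: d = sqrt((x2-x1)^2 + (y2-y1)^2 + (z2-z1)^2)
dx = -10 - -5 = -5
dy = 3 - 9 = -6
dz = 10 - 2 = 8
dx^2 + dy^2 + dz^2 = 25 + 36 + 64 = 125
d = sqrt(125)
d = 11.1803
11.1803 units


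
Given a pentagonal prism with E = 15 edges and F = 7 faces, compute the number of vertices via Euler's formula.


Polyhedron: pentagonal prism
Euler's formula for convex polyhedra: V - E + F = 2
Given: E = 15 edges and F = 7 faces
Solve for V:
V = 2 + E - F = 2 + 15 - 7 = 10
10 vertices


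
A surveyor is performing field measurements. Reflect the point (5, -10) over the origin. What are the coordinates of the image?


Transformation: reflection
Original point: (5, -10)
Rule for reflection through the origin: (x, y) -> (-x, -y)
Apply: (5, -10) -> (-5, 10)
(-5, 10)


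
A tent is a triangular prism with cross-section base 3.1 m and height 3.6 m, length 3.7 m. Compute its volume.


Shape: triangular prism
Triangle base = 3.1 m, triangle height = 3.6 m, prism length L = 3.7 m
Formula: V = (1/2 * b * h_tri) * L
Cross-section area = 0.5 * 3.1 * 3.6 = 5.58
V = 5.58 * 3.7
V = 20.646
20.646 m^3


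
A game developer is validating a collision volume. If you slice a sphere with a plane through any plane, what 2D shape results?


Solid: sphere
Cutting plane: through any plane
Visualize the intersection of the plane with the solid's surface.
The boundary of the cut region is a circle.
circle


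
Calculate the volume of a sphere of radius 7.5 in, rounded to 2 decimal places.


Shape: sphere
Radius r = 7.5 in
Formula: V = (4/3) * pi * r^3
r^3 = 421.875
(4/3) * 421.875 = 562.5
V = 562.5 * pi
V = 1767.15
1767.15 in^3


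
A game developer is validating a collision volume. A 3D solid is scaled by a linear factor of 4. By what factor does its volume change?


Linear scale factor k = 4
Rule: under a linear scaling by k, volumes scale by k^3.
k^3 = 4 * 4 * 4
k^3 = 16 * 4
k^3 = 64
Volume scales by a factor of 64.
64 (dimensionless)


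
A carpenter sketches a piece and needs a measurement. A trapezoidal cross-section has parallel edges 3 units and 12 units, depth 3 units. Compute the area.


Shape: trapezoid
Parallel sides a = 3 units, b = 12 units; Height h = 3 units
Formula: A = (a + b) * h / 2
a + b = 3 + 12 = 15
A = 15 * 3 / 2
A = 45 / 2
A = 22.5
22.5 units^2


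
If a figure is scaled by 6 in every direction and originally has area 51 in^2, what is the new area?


Linear scale factor k = 6
Original area = 51 in^2
Rule: under a linear scaling by k, areas scale by k^2.
k^2 = 6^2 = 36
New area = 51 * 36
New area = 1836
1836 in^2


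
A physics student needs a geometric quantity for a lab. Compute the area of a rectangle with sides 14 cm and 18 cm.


Shape: rectangle
Length l = 14 cm, Width w = 18 cm
Formula: A = l * w
A = 14 * 18
A = 252
252 cm^2


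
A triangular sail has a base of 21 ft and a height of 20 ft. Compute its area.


Shape: triangle
Base b = 21 ft, Height h = 20 ft
Formula: A = (1/2) * b * h
A = 0.5 * 21 * 20
A = 0.5 * 420
A = 210
210 ft^2


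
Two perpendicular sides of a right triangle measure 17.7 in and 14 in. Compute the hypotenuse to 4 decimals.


Shape: right triangle
Legs a = 17.7 in, b = 14 in
Formula: c = sqrt(a^2 + b^2)
a^2 = 313.29, b^2 = 196
a^2 + b^2 = 509.29
c = sqrt(509.29)
c = 22.5675
22.5675 in


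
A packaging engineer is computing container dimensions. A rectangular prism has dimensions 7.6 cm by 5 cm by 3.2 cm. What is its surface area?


Shape: rectangular prism
l = 7.6 cm, w = 5 cm, h = 3.2 cm
Formula: SA = 2(lw + lh + wh)
lw = 38, lh = 24.32, wh = 16
lw + lh + wh = 78.32
SA = 2 * 78.32
SA = 156.64
156.64 cm^2


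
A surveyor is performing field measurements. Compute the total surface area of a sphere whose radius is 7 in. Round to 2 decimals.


Shape: sphere
Radius r = 7 in
Formula: SA = 4 * pi * r^2
r^2 = 49
SA = 4 * pi * 49
SA = 196 * pi
SA = 615.75
615.75 in^2


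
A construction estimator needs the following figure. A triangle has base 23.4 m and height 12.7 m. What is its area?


Shape: triangle
Base b = 23.4 m, Height h = 12.7 m
Formula: A = (1/2) * b * h
A = 0.5 * 23.4 * 12.7
A = 0.5 * 297.18
A = 148.59
148.59 m^2


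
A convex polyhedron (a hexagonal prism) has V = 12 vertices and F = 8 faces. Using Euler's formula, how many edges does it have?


Polyhedron: hexagonal prism
Euler's formula for convex polyhedra: V - E + F = 2
Given: V = 12 vertices and F = 8 faces
Solve for E:
E = V + F - 2 = 12 + 8 - 2 = 18
18 edges


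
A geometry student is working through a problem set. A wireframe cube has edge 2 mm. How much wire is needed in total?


Shape: cube
Side s = 2 mm
A cube has 12 edges, all equal.
Formula: total edge length = 12 * s
Total = 12 * 2
Total = 24
24 mm


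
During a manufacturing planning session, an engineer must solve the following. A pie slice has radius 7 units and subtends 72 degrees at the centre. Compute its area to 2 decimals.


Shape: circular sector
Radius r = 7 units, Angle = 72 degrees
Formula: A = (angle/360) * pi * r^2
r^2 = 49
Fraction of circle = 72/360
A = (72/360) * pi * 49
A = 9.8 * pi
A = 30.79
30.79 units^2


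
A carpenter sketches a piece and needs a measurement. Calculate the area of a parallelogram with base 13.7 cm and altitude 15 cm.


Shape: parallelogram
Base b = 13.7 cm, Height h = 15 cm
Formula: A = b * h
A = 13.7 * 15
A = 205.5
205.5 cm^2


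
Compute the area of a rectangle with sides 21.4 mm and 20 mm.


Shape: rectangle
Length l = 21.4 mm, Width w = 20 mm
Formula: A = l * w
A = 21.4 * 20
A = 428
428 mm^2


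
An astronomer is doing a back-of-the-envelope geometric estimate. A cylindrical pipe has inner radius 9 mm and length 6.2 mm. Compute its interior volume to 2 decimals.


Shape: cylinder
Radius r = 9 mm, Height h = 6.2 mm
Formula: V = pi * r^2 * h
r^2 = 81
V = pi * 81 * 6.2
V = 502.2 * pi
V = 1577.71
1577.71 mm^3


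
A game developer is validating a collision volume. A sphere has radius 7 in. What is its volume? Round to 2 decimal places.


Shape: sphere
Radius r = 7 in
Formula: V = (4/3) * pi * r^3
r^3 = 343
(4/3) * 343 = 457.333333
V = 457.333333 * pi
V = 1436.76
1436.76 in^3


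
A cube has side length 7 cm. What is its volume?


Shape: cube
Side s = 7 cm
Formula: V = s^3
V = 7 * 7 * 7
V = 49 * 7
V = 343
343 cm^3


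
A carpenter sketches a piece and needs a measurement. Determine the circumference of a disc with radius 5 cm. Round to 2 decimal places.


Shape: circle
Radius r = 5 cm
Formula: C = 2 * pi * r
C = 2 * pi * 5
C = 10 * pi
C = 31.42
31.42 cm


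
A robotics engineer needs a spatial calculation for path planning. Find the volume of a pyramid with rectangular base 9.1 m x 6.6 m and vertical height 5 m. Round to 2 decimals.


Shape: rectangular pyramid
Base: 9.1 m x 6.6 m, Height h = 5 m
Formula: V = (1/3) * base_area * h
base_area = 9.1 * 6.6 = 60.06
base_area * h = 60.06 * 5 = 300.3
V = 300.3 / 3
V = 100.1
100.1 m^3


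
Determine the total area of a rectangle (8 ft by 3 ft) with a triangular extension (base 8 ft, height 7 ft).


Composite shape: rectangle + triangle
Rectangle area = 8 * 3 = 24
Triangle area = 0.5 * 8 * 7 = 28
Total = 24 + 28
Total = 52
52 ft^2


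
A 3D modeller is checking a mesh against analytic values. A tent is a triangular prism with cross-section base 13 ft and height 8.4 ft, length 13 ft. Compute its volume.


Shape: triangular prism
Triangle base = 13 ft, triangle height = 8.4 ft, prism length L = 13 ft
Formula: V = (1/2 * b * h_tri) * L
Cross-section area = 0.5 * 13 * 8.4 = 54.6
V = 54.6 * 13
V = 709.8
709.8 ft^3


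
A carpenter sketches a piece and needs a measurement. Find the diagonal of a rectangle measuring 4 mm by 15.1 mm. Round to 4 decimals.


Shape: rectangle (diagonal via Pythagoras)
Sides: 4 mm and 15.1 mm
Formula: d = sqrt(l^2 + w^2)
l^2 = 16, w^2 = 228.01
l^2 + w^2 = 244.01
d = sqrt(244.01)
d = 15.6208
15.6208 mm


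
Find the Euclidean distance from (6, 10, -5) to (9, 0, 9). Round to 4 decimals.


3D distance between two points
P1 = (6, 10, -5), P2 = (9, 0, 9)
Formula: d = sqrt((x2-x1)^2 + (y2-y1)^2 + (z2-z1)^2)
dx = 9 - 6 = 3
dy = 0 - 10 = -10
dz = 9 - -5 = 14
dx^2 + dy^2 + dz^2 = 9 + 100 + 196 = 305
d = sqrt(305)
d = 17.4642
17.4642 units


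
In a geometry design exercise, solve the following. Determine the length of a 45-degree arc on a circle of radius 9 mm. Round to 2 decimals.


Shape: circular arc
Radius r = 9 mm, Angle = 45 degrees
Formula: L = (angle/360) * 2 * pi * r
2 * pi * r = 18 * pi
L = (45/360) * 18 * pi
L = 2.25 * pi
L = 7.07
7.07 mm


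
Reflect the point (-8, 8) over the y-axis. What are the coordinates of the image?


Transformation: reflection
Original point: (-8, 8)
Rule for reflection over the y-axis: (x, y) -> (-x, y)
Apply: (-8, 8) -> (8, 8)
(8, 8)


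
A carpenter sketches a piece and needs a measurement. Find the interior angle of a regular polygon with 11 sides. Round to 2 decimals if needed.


Shape: regular hendecagon (11 sides)
Formula: interior angle = (n - 2) * 180 / n
(n - 2) = 9
(n - 2) * 180 = 1620
angle = 1620 / 11
angle = 147.27
147.27 degrees


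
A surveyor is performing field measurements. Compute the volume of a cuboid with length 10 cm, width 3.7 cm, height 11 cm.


Shape: rectangular prism
l = 10 cm, w = 3.7 cm, h = 11 cm
Formula: V = l * w * h
V = 10 * 3.7 * 11
V = 37 * 11
V = 407
407 cm^3


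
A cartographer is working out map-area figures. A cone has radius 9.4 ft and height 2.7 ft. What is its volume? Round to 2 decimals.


Shape: cone
Radius r = 9.4 ft, Height h = 2.7 ft
Formula: V = (1/3) * pi * r^2 * h
r^2 = 88.36
pi * r^2 * h = pi * 88.36 * 2.7 = 238.572 * pi
V = 238.572 * pi / 3
V = 249.83
249.83 ft^3


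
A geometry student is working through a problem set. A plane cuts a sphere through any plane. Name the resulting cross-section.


Solid: sphere
Cutting plane: through any plane
Visualize the intersection of the plane with the solid's surface.
The boundary of the cut region is a circle.
circle


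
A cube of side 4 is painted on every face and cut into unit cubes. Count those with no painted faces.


Large cube: 4 x 4 x 4, cut into unit cubes.
n = 4, so n - 2 = 2
Unpainted cubes form the interior (n - 2)^3 block.
(n - 2)^3 = 2^3 = 8
8 unit cubes


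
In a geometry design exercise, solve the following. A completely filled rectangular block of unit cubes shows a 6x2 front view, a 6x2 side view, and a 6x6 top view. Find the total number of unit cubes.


Orthographic views of a solid rectangular block:
Front view 6 x 2 -> length = 6, height = 2
Side view 6 x 2 -> width = 6, height = 2 (consistent)
Top view 6 x 6 -> confirms length = 6, width = 6
The block is 6 x 6 x 2.
Total unit cubes = 6 * 6 * 2 = 72
72 unit cubes


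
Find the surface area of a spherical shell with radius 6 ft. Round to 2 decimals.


Shape: sphere
Radius r = 6 ft
Formula: SA = 4 * pi * r^2
r^2 = 36
SA = 4 * pi * 36
SA = 144 * pi
SA = 452.39
452.39 ft^2


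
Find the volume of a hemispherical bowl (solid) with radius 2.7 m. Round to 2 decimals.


Shape: hemisphere (half of a sphere)
Radius r = 2.7 m
Formula: V = (1/2) * (4/3) * pi * r^3 = (2/3) * pi * r^3
r^3 = 19.683
(2/3) * 19.683 = 13.122
V = 13.122 * pi
V = 41.22
41.22 m^3


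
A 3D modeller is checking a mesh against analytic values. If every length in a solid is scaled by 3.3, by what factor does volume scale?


Linear scale factor k = 3.3
Rule: under a linear scaling by k, volumes scale by k^3.
k^3 = 3.3 * 3.3 * 3.3
k^3 = 10.89 * 3.3
k^3 = 35.937
Volume scales by a factor of 35.937.
35.937 (dimensionless)


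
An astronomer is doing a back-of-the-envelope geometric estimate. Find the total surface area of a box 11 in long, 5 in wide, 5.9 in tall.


Shape: rectangular prism
l = 11 in, w = 5 in, h = 5.9 in
Formula: SA = 2(lw + lh + wh)
lw = 55, lh = 64.9, wh = 29.5
lw + lh + wh = 149.4
SA = 2 * 149.4
SA = 298.8
298.8 in^2


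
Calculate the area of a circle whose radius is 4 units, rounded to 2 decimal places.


Shape: circle
Radius r = 4 units
Formula: A = pi * r^2
r^2 = 4^2 = 16
A = pi * 16
A = 50.27
50.27 units^2


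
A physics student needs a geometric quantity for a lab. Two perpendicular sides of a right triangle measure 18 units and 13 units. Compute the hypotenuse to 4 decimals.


Shape: right triangle
Legs a = 18 units, b = 13 units
Formula: c = sqrt(a^2 + b^2)
a^2 = 324, b^2 = 169
a^2 + b^2 = 493
c = sqrt(493)
c = 22.2036
22.2036 units


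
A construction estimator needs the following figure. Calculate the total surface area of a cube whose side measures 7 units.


Shape: cube
Side s = 7 units
A cube has 6 square faces.
Formula: SA = 6 * s^2
s^2 = 49
SA = 6 * 49
SA = 294
294 units^2


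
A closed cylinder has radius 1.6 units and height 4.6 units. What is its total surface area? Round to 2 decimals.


Shape: closed cylinder
Radius r = 1.6 units, Height h = 4.6 units
Formula: SA = 2*pi*r^2 + 2*pi*r*h = 2*pi*r*(r + h)
r + h = 6.2
2 * r * (r + h) = 2 * 1.6 * 6.2 = 19.84
SA = 19.84 * pi
SA = 62.33
62.33 units^2


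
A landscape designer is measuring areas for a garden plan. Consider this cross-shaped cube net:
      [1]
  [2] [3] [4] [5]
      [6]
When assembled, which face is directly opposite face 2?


Net: cross layout. Take square 3 as the base (bottom).
Fold the four squares in the horizontal row up around 3: 2 -> left, 4 -> right, 5 wraps to the top.
Fold 1 and 6 up from 3: 1 -> back, 6 -> front.
Opposite pairs are therefore: (1, 6), (2, 4), (3, 5).
Face 2 is opposite face 4.
face 4


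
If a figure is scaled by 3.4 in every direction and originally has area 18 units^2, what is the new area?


Linear scale factor k = 3.4
Original area = 18 units^2
Rule: under a linear scaling by k, areas scale by k^2.
k^2 = 3.4^2 = 11.56
New area = 18 * 11.56
New area = 208.08
208.08 units^2


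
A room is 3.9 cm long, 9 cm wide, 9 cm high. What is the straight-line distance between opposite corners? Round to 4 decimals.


Shape: rectangular box (space diagonal)
l = 3.9 cm, w = 9 cm, h = 9 cm
Visualize: the diagonal of the base, then a right triangle with that diagonal and the height.
Formula: d = sqrt(l^2 + w^2 + h^2)
l^2 + w^2 + h^2 = 15.21 + 81 + 81 = 177.21
d = sqrt(177.21)
d = 13.312
13.312 cm


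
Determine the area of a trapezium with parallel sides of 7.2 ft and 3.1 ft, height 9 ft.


Shape: trapezoid
Parallel sides a = 7.2 ft, b = 3.1 ft; Height h = 9 ft
Formula: A = (a + b) * h / 2
a + b = 7.2 + 3.1 = 10.3
A = 10.3 * 9 / 2
A = 92.7 / 2
A = 46.35
46.35 ft^2


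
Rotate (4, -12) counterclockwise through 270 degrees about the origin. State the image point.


Transformation: rotation about the origin
Original point: (4, -12)
Rule for 270 deg counterclockwise: (x, y) -> (y, -x)
Apply: (4, -12) -> (-12, -4)
(-12, -4)


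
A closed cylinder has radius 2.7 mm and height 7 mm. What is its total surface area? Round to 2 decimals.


Shape: closed cylinder
Radius r = 2.7 mm, Height h = 7 mm
Formula: SA = 2*pi*r^2 + 2*pi*r*h = 2*pi*r*(r + h)
r + h = 9.7
2 * r * (r + h) = 2 * 2.7 * 9.7 = 52.38
SA = 52.38 * pi
SA = 164.56
164.56 mm^2


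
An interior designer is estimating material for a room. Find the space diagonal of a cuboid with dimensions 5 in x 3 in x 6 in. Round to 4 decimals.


Shape: rectangular box (space diagonal)
l = 5 in, w = 3 in, h = 6 in
Visualize: the diagonal of the base, then a right triangle with that diagonal and the height.
Formula: d = sqrt(l^2 + w^2 + h^2)
l^2 + w^2 + h^2 = 25 + 9 + 36 = 70
d = sqrt(70)
d = 8.3666
8.3666 in


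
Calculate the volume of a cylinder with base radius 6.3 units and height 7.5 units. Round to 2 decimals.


Shape: cylinder
Radius r = 6.3 units, Height h = 7.5 units
Formula: V = pi * r^2 * h
r^2 = 39.69
V = pi * 39.69 * 7.5
V = 297.675 * pi
V = 935.17
935.17 units^3


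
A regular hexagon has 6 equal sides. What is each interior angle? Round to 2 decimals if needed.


Shape: regular hexagon (6 sides)
Formula: interior angle = (n - 2) * 180 / n
(n - 2) = 4
(n - 2) * 180 = 720
angle = 720 / 6
angle = 120
120 degrees


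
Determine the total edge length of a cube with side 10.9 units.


Shape: cube
Side s = 10.9 units
A cube has 12 edges, all equal.
Formula: total edge length = 12 * s
Total = 12 * 10.9
Total = 130.8
130.8 units


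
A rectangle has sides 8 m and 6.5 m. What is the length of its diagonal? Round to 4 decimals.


Shape: rectangle (diagonal via Pythagoras)
Sides: 8 m and 6.5 m
Formula: d = sqrt(l^2 + w^2)
l^2 = 64, w^2 = 42.25
l^2 + w^2 = 106.25
d = sqrt(106.25)
d = 10.3078
10.3078 m


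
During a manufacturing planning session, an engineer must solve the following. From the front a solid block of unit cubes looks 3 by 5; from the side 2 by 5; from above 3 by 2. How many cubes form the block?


Orthographic views of a solid rectangular block:
Front view 3 x 5 -> length = 3, height = 5
Side view 2 x 5 -> width = 2, height = 5 (consistent)
Top view 3 x 2 -> confirms length = 3, width = 2
The block is 3 x 2 x 5.
Total unit cubes = 3 * 2 * 5 = 30
30 unit cubes


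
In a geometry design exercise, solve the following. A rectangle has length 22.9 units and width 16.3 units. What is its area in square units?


Shape: rectangle
Length l = 22.9 units, Width w = 16.3 units
Formula: A = l * w
A = 22.9 * 16.3
A = 373.27
373.27 units^2


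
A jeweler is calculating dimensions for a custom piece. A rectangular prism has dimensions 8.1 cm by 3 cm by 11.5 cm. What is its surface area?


Shape: rectangular prism
l = 8.1 cm, w = 3 cm, h = 11.5 cm
Formula: SA = 2(lw + lh + wh)
lw = 24.3, lh = 93.15, wh = 34.5
lw + lh + wh = 151.95
SA = 2 * 151.95
SA = 303.9
303.9 cm^2


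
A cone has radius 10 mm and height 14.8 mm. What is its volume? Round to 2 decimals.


Shape: cone
Radius r = 10 mm, Height h = 14.8 mm
Formula: V = (1/3) * pi * r^2 * h
r^2 = 100
pi * r^2 * h = pi * 100 * 14.8 = 1480 * pi
V = 1480 * pi / 3
V = 1549.85
1549.85 mm^3


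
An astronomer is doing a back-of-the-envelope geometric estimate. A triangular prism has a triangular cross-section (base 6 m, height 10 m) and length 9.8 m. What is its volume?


Shape: triangular prism
Triangle base = 6 m, triangle height = 10 m, prism length L = 9.8 m
Formula: V = (1/2 * b * h_tri) * L
Cross-section area = 0.5 * 6 * 10 = 30
V = 30 * 9.8
V = 294
294 m^3


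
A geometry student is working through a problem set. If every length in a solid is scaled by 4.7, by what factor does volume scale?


Linear scale factor k = 4.7
Rule: under a linear scaling by k, volumes scale by k^3.
k^3 = 4.7 * 4.7 * 4.7
k^3 = 22.09 * 4.7
k^3 = 103.823
Volume scales by a factor of 103.823.
103.823 (dimensionless)


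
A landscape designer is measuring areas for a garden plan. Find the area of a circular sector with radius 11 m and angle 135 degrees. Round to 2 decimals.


Shape: circular sector
Radius r = 11 m, Angle = 135 degrees
Formula: A = (angle/360) * pi * r^2
r^2 = 121
Fraction of circle = 135/360
A = (135/360) * pi * 121
A = 45.375 * pi
A = 142.55
142.55 m^2


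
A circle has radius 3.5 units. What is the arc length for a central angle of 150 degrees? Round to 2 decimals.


Shape: circular arc
Radius r = 3.5 units, Angle = 150 degrees
Formula: L = (angle/360) * 2 * pi * r
2 * pi * r = 7 * pi
L = (150/360) * 7 * pi
L = 2.916667 * pi
L = 9.16
9.16 units


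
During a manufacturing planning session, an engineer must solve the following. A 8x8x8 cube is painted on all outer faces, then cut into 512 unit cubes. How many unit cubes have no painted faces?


Large cube: 8 x 8 x 8, cut into unit cubes.
n = 8, so n - 2 = 6
Unpainted cubes form the interior (n - 2)^3 block.
(n - 2)^3 = 6^3 = 216
216 unit cubes


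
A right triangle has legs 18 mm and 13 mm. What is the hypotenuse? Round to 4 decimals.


Shape: right triangle
Legs a = 18 mm, b = 13 mm
Formula: c = sqrt(a^2 + b^2)
a^2 = 324, b^2 = 169
a^2 + b^2 = 493
c = sqrt(493)
c = 22.2036
22.2036 mm


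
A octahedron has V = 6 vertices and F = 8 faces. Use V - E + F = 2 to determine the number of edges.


Polyhedron: octahedron
Euler's formula for convex polyhedra: V - E + F = 2
Given: V = 6 vertices and F = 8 faces
Solve for E:
E = V + F - 2 = 6 + 8 - 2 = 12
12 edges


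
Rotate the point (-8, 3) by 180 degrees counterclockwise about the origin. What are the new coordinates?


Transformation: rotation about the origin
Original point: (-8, 3)
Rule for 180 deg: (x, y) -> (-x, -y)
Apply: (-8, 3) -> (8, -3)
(8, -3)


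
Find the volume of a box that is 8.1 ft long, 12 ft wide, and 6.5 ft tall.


Shape: rectangular prism
l = 8.1 ft, w = 12 ft, h = 6.5 ft
Formula: V = l * w * h
V = 8.1 * 12 * 6.5
V = 97.2 * 6.5
V = 631.8
631.8 ft^3


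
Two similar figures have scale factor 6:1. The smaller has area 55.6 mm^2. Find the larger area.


Linear scale factor k = 6
Original area = 55.6 mm^2
Rule: under a linear scaling by k, areas scale by k^2.
k^2 = 6^2 = 36
New area = 55.6 * 36
New area = 2001.6
2001.6 mm^2


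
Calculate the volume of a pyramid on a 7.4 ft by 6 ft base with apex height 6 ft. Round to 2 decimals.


Shape: rectangular pyramid
Base: 7.4 ft x 6 ft, Height h = 6 ft
Formula: V = (1/3) * base_area * h
base_area = 7.4 * 6 = 44.4
base_area * h = 44.4 * 6 = 266.4
V = 266.4 / 3
V = 88.8
88.8 ft^3


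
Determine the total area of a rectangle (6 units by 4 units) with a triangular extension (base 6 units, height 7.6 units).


Composite shape: rectangle + triangle
Rectangle area = 6 * 4 = 24
Triangle area = 0.5 * 6 * 7.6 = 22.8
Total = 24 + 22.8
Total = 46.8
46.8 units^2
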